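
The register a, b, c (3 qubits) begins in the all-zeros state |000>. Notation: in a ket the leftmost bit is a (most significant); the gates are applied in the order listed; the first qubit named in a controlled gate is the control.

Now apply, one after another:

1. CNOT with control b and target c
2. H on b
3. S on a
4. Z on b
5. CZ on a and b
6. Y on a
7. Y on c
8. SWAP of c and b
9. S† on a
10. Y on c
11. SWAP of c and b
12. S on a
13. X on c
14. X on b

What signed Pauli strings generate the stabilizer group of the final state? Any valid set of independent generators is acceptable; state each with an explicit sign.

One valid set of independent stabilizer generators is +IXI, -ZII, +IIZ (any independent generating set of the same group is equally correct).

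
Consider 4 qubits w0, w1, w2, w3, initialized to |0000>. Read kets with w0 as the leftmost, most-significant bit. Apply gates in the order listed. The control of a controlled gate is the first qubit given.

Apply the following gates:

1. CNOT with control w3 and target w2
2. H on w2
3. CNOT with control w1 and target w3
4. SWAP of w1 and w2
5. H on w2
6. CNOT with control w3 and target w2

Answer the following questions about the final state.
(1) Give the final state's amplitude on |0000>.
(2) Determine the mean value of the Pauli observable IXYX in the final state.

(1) |0000> carries amplitude 1/2 in the final state.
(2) The observable IXYX averages to 0.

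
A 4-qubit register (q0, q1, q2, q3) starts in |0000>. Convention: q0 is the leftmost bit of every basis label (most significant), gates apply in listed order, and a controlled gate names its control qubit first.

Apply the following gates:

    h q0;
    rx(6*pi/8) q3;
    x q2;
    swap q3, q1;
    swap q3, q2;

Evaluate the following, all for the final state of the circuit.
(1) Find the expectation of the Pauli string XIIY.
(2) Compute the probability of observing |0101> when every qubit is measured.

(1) The observable XIIY averages to 0.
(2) The probability of measuring |0101> is sqrt(2)/8 + 1/4.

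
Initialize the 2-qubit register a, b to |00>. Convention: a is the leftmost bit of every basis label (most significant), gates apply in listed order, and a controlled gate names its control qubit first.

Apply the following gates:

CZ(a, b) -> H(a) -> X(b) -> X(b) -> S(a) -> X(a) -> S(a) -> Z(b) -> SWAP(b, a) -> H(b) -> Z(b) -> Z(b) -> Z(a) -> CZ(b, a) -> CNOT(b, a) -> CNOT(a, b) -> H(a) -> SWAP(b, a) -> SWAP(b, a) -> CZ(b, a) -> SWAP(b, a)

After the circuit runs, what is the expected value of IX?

In the final state, IX has expectation 1. Key observation: gates 3-4 undo each other exactly, leaving only the rest of the circuit to track.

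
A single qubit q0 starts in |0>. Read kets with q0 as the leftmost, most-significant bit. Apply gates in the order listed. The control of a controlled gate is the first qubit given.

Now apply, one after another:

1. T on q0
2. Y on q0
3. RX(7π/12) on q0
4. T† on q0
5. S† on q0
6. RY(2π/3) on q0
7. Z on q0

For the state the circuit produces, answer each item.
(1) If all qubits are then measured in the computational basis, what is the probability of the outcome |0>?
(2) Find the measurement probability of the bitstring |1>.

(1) Outcome |0> occurs with probability -sqrt(6)/16 - sqrt(3)/16 + sqrt(2)/16 + 5/16.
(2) A full measurement returns |1> with probability -sqrt(2)/16 + sqrt(3)/16 + sqrt(6)/16 + 11/16.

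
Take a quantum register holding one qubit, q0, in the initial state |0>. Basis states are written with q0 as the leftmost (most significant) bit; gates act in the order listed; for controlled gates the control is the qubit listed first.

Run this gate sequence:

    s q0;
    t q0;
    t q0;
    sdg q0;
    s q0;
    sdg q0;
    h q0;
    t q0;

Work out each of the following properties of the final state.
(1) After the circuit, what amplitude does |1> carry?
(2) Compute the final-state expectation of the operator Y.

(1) The final state's coefficient on |1> equals sqrt(2)*exp(I*pi/4)/2.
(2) The observable Y averages to sqrt(2)/2.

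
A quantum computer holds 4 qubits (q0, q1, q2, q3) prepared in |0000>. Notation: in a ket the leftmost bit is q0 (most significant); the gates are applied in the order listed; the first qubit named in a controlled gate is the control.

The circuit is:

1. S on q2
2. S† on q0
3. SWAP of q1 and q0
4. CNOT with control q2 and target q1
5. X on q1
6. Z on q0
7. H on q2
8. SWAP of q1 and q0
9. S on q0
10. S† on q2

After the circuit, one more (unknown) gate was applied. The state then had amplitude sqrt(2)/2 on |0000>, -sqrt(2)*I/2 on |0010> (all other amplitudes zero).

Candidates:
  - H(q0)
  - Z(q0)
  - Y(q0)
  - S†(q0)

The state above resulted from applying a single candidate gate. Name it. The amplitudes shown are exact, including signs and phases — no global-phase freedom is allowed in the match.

The applied gate was Y(q0).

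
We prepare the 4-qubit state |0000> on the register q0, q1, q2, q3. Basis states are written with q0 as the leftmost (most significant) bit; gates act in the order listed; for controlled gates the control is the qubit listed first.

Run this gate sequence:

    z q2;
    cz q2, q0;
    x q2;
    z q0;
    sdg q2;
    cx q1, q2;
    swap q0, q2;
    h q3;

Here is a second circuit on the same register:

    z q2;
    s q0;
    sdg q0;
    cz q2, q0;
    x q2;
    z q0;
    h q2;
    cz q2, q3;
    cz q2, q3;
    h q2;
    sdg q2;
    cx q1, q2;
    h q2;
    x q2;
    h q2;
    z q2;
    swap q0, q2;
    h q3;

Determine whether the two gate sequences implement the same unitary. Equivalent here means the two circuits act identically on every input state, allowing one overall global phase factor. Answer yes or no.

Yes — the two circuits implement the same unitary up to a global phase.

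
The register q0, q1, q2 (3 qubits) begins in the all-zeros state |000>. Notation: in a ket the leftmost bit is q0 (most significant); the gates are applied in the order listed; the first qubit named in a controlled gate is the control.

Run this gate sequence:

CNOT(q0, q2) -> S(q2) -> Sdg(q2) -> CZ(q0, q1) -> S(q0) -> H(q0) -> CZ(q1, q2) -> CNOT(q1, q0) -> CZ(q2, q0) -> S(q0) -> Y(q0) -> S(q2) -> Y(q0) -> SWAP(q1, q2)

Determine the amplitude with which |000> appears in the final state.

The amplitude on |000> is sqrt(2)/2.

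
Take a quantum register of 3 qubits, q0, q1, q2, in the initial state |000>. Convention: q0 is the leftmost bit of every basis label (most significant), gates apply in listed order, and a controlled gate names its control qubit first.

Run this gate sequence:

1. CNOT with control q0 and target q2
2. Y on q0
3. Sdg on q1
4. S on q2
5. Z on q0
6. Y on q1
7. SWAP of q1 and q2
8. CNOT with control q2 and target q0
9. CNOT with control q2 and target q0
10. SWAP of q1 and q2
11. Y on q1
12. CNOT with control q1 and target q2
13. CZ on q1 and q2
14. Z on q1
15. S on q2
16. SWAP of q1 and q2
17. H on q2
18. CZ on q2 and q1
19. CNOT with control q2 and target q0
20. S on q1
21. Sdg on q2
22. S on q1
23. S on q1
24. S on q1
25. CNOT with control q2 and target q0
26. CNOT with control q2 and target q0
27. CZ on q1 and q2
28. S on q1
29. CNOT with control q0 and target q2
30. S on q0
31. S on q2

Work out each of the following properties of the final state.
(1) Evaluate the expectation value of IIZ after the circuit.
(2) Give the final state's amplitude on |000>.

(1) In the final state, IIZ has expectation -1.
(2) |000> carries amplitude 0 in the final state.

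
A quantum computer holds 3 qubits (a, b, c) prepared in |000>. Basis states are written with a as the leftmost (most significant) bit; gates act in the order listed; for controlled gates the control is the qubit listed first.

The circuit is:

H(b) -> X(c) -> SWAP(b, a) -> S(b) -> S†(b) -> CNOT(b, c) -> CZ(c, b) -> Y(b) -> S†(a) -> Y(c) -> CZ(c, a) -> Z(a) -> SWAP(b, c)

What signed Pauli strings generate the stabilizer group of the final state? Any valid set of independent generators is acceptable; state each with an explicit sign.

One valid set of independent stabilizer generators is +YII, +IZI, -IIZ (any independent generating set of the same group is equally correct).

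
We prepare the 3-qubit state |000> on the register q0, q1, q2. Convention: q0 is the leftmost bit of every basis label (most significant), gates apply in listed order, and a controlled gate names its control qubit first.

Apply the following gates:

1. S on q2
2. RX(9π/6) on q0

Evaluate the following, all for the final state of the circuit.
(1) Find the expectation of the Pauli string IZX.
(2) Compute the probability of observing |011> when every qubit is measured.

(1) The observable IZX averages to 0.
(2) The probability of measuring |011> is 0.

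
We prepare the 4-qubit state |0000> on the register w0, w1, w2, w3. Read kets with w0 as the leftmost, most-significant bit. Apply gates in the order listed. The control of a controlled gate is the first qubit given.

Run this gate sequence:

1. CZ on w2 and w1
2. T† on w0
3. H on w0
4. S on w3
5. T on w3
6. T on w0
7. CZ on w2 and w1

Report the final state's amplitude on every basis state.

The final amplitudes are sqrt(2)/2 on |0000>, sqrt(2)*exp(I*pi/4)/2 on |1000>, and 0 on every other basis state.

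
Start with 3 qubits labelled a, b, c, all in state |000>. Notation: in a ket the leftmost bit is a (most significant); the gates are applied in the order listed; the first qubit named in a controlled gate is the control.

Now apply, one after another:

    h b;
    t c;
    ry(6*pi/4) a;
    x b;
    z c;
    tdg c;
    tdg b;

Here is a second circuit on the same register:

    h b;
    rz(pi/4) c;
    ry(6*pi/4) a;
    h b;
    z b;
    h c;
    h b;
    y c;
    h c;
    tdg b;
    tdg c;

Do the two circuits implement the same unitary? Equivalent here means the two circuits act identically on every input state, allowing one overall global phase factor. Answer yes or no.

No — the two circuits implement different unitaries, even allowing a global phase.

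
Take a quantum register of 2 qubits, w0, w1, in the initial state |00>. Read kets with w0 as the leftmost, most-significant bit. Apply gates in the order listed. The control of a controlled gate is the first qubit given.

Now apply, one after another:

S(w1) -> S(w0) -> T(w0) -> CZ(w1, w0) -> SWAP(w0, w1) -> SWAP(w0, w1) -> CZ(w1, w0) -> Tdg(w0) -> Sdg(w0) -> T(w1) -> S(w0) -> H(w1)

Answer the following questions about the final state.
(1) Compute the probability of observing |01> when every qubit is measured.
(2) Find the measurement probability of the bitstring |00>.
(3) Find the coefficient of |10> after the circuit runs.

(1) The probability of measuring |01> is 1/2. Key observation: gates 2-9 undo each other exactly, leaving only the rest of the circuit to track.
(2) The probability of measuring |00> is 1/2.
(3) The final state's coefficient on |10> equals 0.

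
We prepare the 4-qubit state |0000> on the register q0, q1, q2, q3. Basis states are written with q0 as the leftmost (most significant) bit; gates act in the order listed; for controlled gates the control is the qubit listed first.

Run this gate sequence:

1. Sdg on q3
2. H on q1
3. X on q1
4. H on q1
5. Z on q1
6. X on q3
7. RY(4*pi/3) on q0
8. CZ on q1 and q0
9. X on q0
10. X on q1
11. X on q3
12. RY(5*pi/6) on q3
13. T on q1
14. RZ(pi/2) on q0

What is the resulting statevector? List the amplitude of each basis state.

After the circuit, the state carries amplitude -sqrt(6)/8 + 3*sqrt(2)/8 on |0100>, sqrt(6)/8 + 3*sqrt(2)/8 on |0101>, I*(-sqrt(6) + sqrt(2))/8 on |1100>, I*(-sqrt(6) - sqrt(2))/8 on |1101>, and 0 on every other basis state.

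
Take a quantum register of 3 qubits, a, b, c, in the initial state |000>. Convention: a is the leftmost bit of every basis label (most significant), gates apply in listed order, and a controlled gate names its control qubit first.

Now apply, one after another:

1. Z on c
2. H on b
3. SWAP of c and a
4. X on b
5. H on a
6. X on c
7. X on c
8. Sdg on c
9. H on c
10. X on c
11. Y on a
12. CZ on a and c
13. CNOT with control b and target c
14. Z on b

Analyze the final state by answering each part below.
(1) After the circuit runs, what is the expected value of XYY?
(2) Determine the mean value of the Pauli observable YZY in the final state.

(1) The expectation value of XYY is -1.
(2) The observable YZY averages to -1.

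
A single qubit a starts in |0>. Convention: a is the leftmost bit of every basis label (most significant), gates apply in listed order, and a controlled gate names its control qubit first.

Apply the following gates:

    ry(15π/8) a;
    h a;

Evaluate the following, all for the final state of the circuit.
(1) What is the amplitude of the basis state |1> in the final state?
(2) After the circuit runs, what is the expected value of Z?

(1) The final state's coefficient on |1> equals -sin(5*pi/16).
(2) The expectation value of Z is -sqrt(2 - sqrt(2))/2.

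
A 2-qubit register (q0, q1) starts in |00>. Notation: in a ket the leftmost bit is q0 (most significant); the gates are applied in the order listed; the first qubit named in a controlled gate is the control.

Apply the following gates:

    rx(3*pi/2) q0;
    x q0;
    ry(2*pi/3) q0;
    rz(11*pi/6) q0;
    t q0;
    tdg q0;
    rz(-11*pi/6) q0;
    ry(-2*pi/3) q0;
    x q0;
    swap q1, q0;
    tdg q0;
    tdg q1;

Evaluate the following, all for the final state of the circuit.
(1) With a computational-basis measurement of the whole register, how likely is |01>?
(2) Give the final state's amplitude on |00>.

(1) Outcome |01> occurs with probability 1/2.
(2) The amplitude on |00> is -sqrt(2)/2.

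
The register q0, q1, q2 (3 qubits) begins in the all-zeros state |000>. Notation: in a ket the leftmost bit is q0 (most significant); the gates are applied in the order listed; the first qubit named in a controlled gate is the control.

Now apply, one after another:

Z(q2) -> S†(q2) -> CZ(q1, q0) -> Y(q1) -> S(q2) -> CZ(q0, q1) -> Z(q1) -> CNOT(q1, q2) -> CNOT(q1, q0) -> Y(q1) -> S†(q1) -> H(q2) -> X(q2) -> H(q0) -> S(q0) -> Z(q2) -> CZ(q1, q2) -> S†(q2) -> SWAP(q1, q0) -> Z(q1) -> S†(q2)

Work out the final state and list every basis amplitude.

The final amplitudes are 1/2 on |000>, -1/2 on |001>, I/2 on |010>, -I/2 on |011>, 0 on |100>, 0 on |101>, 0 on |110>, 0 on |111>.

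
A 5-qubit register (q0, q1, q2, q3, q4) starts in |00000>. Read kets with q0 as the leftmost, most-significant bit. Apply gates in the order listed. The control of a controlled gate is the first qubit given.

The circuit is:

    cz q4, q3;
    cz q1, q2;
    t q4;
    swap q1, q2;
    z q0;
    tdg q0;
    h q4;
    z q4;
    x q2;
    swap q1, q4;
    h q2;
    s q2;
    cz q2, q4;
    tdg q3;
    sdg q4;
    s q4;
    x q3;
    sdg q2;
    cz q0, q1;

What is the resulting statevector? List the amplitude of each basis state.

The final amplitudes are 1/2 on |00010>, -1/2 on |00110>, -1/2 on |01010>, 1/2 on |01110>, and 0 on every other basis state.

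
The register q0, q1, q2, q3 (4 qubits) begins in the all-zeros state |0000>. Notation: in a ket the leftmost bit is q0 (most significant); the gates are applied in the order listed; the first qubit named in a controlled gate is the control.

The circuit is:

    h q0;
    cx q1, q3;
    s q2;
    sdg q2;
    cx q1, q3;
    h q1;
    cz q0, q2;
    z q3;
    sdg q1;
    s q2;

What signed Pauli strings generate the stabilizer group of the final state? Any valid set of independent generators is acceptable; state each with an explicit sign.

The stabilizer group can be generated by +XIII, -IYII, +IIZI, +IIIZ, among other valid generating sets. Key observation: gates 2-5 undo each other exactly, leaving only the rest of the circuit to track.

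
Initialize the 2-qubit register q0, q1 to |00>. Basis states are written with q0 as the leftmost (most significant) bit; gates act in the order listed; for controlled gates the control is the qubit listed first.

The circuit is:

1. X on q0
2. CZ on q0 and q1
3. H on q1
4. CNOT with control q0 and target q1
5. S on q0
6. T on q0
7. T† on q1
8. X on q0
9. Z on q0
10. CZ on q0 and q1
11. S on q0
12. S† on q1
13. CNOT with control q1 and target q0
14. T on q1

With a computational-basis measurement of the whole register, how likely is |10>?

The probability of measuring |10> is 0.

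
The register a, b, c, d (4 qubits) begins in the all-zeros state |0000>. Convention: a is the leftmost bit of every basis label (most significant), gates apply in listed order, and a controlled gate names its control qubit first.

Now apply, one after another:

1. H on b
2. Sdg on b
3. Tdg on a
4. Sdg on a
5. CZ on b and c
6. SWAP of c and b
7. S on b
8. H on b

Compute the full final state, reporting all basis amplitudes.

The final amplitudes are 1/2 on |0000>, -I/2 on |0010>, 1/2 on |0100>, -I/2 on |0110>, and 0 on every other basis state.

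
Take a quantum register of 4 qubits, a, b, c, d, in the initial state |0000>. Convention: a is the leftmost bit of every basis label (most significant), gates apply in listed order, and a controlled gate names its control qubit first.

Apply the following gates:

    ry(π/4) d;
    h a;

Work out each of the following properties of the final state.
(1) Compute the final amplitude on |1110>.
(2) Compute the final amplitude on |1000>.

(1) The amplitude on |1110> is 0.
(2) The amplitude on |1000> is sqrt(2*sqrt(2) + 4)/4.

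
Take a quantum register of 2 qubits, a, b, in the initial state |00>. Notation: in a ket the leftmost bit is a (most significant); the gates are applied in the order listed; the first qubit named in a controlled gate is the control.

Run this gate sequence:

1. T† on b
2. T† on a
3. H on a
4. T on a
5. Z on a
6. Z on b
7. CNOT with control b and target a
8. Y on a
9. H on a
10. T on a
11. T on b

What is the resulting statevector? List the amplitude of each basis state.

The final amplitudes are exp(3*I*pi/4)/2 + I/2 on |00>, 0 on |01>, -1/2 - exp(3*I*pi/4)/2 on |10>, 0 on |11>.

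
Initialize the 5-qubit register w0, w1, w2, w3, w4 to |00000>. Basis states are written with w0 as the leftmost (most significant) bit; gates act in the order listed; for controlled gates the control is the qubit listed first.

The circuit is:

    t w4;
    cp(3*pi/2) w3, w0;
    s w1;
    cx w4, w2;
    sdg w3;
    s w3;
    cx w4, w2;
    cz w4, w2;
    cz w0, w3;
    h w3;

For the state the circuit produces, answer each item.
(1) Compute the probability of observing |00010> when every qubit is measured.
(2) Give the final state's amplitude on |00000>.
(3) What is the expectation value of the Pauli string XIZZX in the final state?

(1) The probability of measuring |00010> is 1/2. Key observation: gates 4-7 undo each other exactly, leaving only the rest of the circuit to track.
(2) The final state's coefficient on |00000> equals sqrt(2)/2.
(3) The observable XIZZX averages to 0.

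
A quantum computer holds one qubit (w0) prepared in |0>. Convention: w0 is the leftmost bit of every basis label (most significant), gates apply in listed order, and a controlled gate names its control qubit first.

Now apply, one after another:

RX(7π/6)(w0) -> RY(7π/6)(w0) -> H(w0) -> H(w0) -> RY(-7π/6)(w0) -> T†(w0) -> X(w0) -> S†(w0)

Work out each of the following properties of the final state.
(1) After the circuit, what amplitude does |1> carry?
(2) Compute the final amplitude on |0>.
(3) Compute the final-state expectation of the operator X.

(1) The amplitude on |1> is I*(-sqrt(2) + sqrt(6))/4. Key observation: the block from step 2 through step 5 cancels to the identity and can be dropped.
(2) |0> carries amplitude (-sqrt(6) - sqrt(2))*exp(I*pi/4)/4 in the final state.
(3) In the final state, X has expectation -sqrt(2)/4.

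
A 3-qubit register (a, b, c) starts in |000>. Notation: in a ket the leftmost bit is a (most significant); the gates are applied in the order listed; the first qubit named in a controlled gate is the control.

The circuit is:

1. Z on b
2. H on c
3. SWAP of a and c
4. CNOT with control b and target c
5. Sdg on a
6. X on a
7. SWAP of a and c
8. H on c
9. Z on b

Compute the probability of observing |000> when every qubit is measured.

A full measurement returns |000> with probability 1/2.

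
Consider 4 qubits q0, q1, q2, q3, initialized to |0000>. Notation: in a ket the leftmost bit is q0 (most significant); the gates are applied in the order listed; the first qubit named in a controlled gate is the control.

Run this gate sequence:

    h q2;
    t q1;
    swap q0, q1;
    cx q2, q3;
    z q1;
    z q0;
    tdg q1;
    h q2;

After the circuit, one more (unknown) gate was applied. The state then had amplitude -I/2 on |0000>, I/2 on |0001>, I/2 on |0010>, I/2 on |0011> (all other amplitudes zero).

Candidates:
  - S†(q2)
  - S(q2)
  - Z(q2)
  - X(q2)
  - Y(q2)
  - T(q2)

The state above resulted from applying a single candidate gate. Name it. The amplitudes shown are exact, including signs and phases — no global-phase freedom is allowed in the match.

The unique candidate consistent with the amplitudes is Y(q2).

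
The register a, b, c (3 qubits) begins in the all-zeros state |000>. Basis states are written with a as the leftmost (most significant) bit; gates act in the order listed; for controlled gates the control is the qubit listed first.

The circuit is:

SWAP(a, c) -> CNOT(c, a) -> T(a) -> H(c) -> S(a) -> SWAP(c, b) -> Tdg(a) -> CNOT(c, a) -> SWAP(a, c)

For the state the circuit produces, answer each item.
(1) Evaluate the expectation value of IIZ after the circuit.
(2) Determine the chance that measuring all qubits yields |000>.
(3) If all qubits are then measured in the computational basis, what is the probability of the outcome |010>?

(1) The expectation value of IIZ is 1.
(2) A full measurement returns |000> with probability 1/2.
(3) Outcome |010> occurs with probability 1/2.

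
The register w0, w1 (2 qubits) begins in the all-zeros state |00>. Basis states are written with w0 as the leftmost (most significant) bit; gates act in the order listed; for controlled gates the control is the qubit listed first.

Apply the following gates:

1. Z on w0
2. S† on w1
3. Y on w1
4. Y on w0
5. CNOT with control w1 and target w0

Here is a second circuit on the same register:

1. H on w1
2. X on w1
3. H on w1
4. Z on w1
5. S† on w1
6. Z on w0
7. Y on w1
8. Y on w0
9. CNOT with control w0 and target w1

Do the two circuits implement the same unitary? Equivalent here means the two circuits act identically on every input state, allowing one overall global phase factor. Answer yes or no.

No — the two circuits implement different unitaries, even allowing a global phase.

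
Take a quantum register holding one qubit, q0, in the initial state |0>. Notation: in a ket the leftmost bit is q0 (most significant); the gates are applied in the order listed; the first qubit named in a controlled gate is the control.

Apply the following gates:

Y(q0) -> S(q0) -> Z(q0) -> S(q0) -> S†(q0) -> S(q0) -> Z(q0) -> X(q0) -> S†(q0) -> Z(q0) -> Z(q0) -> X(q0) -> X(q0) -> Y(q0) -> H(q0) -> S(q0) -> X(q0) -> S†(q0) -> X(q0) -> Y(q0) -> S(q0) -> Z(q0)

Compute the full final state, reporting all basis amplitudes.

The final amplitudes are -sqrt(2)/2 on |0>, -sqrt(2)*I/2 on |1>.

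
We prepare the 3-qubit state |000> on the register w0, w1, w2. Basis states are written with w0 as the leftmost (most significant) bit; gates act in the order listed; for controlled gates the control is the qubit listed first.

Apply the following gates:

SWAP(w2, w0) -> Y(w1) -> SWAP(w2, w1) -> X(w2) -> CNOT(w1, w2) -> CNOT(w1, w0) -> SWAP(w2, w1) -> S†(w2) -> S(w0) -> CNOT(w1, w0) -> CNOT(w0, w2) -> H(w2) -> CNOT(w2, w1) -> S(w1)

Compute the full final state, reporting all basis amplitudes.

The final amplitudes are sqrt(2)*I/2 on |000>, -sqrt(2)/2 on |011>, and 0 on every other basis state.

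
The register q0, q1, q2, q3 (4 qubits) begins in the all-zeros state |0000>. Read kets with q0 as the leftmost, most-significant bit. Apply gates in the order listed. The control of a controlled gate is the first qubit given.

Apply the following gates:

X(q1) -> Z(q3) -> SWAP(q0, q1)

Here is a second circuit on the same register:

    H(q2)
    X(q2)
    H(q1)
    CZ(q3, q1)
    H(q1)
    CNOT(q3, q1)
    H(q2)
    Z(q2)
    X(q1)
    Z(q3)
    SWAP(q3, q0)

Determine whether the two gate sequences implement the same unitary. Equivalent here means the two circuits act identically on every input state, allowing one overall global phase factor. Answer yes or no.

No: there is an input state on which the two circuits produce genuinely different outputs (not merely differing by a phase).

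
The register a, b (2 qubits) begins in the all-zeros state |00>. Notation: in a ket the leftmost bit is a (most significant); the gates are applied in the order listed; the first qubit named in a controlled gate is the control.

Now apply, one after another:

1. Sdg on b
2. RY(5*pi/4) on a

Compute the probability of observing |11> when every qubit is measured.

The probability of measuring |11> is 0.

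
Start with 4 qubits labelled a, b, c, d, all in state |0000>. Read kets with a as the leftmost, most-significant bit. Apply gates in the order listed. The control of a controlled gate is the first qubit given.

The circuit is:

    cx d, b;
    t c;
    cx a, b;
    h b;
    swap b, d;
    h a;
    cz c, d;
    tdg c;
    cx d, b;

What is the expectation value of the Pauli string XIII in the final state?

The expectation value of XIII is 1.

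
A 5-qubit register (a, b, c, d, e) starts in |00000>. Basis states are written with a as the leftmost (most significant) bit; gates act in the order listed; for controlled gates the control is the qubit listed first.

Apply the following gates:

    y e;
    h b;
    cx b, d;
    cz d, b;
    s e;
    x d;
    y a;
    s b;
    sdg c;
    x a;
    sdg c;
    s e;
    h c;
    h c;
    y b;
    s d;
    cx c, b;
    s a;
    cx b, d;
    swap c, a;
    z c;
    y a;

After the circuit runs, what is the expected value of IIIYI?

In the final state, IIIYI has expectation 0. Key observation: steps 13-14 multiply out to the identity, so the circuit reduces to the remaining gates.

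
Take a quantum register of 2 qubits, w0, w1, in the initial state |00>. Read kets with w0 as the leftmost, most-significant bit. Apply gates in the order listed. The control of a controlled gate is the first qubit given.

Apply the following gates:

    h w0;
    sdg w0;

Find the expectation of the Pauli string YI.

The observable YI averages to -1.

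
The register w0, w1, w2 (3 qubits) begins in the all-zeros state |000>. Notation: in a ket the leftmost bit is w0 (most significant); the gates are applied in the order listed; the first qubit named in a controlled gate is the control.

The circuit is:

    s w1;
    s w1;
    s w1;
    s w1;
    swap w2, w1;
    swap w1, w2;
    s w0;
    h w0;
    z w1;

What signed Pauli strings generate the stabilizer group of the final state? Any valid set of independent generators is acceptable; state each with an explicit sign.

The stabilizer group can be generated by +XII, +IZI, +IIZ, among other valid generating sets.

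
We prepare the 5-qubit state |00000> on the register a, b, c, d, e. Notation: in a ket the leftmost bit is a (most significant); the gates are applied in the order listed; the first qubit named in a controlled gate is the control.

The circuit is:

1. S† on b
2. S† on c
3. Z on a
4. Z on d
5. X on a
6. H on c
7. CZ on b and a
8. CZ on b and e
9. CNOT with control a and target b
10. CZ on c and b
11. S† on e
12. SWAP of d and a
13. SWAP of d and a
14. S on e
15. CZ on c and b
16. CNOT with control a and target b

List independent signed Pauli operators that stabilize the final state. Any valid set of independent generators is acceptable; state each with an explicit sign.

The stabilizer group can be generated by +IIXII, -ZIIII, +IZIII, +IIIZI, +IIIIZ, among other valid generating sets. Key observation: the block from step 9 through step 16 cancels to the identity and can be dropped.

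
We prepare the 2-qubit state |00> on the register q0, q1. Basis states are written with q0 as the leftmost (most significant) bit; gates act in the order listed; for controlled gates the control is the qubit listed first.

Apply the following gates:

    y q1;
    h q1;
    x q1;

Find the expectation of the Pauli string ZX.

In the final state, ZX has expectation -1.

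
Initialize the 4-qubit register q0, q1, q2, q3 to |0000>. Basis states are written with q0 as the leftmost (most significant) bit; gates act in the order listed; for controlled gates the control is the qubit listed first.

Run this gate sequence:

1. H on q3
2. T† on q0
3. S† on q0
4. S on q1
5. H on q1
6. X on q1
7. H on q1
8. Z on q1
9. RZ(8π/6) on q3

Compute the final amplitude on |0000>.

|0000> carries amplitude -sqrt(2)*exp(I*pi/3)/2 in the final state. Key observation: steps 5-8 multiply out to the identity, so the circuit reduces to the remaining gates.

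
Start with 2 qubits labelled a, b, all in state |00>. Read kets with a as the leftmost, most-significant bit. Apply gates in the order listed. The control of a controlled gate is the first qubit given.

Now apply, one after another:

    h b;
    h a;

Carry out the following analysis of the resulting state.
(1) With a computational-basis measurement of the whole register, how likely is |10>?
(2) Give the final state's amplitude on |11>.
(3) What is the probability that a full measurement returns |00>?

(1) A full measurement returns |10> with probability 1/4.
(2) The amplitude on |11> is 1/2.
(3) Outcome |00> occurs with probability 1/4.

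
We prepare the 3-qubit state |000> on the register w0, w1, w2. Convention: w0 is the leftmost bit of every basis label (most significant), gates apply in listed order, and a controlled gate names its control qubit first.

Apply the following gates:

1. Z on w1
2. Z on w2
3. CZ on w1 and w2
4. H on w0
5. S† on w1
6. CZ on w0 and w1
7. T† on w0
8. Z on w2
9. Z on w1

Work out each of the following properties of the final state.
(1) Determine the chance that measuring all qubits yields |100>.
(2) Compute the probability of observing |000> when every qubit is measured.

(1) A full measurement returns |100> with probability 1/2.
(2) Outcome |000> occurs with probability 1/2.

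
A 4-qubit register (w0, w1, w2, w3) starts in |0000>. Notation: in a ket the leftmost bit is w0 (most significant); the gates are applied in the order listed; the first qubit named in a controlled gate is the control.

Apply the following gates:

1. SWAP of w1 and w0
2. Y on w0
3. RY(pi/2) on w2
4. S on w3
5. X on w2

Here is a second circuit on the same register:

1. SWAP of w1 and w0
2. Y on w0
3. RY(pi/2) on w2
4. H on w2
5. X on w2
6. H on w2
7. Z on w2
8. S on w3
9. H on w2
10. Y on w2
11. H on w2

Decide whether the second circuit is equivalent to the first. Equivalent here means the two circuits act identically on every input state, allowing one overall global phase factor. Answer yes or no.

No, they are not equivalent — no single phase factor reconciles the two unitaries.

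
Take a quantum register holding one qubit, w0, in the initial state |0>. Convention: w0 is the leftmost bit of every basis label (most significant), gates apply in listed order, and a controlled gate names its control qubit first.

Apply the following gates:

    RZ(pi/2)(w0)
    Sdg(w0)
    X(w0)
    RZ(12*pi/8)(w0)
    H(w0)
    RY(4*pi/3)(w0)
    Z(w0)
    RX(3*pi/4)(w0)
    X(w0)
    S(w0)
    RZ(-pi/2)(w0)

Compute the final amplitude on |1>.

|1> carries amplitude -sqrt(6*sqrt(2) + 12)*exp(I*pi/4)/8 - sqrt(2*sqrt(2) + 4)*exp(I*pi/4)/8 - sqrt(4 - 2*sqrt(2))*exp(3*I*pi/4)/8 + sqrt(12 - 6*sqrt(2))*exp(3*I*pi/4)/8 in the final state.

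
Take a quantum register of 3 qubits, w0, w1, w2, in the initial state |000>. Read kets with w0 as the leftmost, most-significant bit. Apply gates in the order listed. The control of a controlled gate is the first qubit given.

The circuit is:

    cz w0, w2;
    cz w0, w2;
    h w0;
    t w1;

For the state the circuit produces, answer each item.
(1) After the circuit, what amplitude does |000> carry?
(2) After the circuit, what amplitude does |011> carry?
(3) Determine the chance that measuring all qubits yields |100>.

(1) The amplitude on |000> is sqrt(2)/2. Key observation: the block from step 1 through step 2 cancels to the identity and can be dropped.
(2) The amplitude on |011> is 0.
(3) Outcome |100> occurs with probability 1/2.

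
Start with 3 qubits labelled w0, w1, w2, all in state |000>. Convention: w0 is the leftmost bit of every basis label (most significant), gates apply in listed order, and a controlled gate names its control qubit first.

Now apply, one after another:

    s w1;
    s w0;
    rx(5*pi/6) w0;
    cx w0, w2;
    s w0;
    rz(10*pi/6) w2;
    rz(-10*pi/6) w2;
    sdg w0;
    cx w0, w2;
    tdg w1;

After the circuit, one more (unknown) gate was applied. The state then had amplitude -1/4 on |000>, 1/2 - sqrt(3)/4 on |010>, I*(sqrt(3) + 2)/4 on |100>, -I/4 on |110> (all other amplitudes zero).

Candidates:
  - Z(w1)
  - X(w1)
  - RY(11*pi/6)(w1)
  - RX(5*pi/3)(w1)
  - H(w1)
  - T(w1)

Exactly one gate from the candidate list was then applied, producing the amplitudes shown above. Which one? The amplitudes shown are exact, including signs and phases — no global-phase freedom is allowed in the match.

The unique candidate consistent with the amplitudes is RY(11*pi/6)(w1). Key observation: the block from step 4 through step 9 cancels to the identity and can be dropped.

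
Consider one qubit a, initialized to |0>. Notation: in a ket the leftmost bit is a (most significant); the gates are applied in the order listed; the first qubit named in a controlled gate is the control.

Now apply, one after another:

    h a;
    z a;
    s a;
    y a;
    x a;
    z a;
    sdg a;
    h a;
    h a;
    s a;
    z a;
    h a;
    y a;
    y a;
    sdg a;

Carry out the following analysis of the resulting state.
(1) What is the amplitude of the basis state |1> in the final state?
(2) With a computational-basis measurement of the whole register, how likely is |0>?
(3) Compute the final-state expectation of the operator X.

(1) |1> carries amplitude 1/2 - I/2 in the final state. Key observation: gates 7-10 undo each other exactly, leaving only the rest of the circuit to track.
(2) Outcome |0> occurs with probability 1/2.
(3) The observable X averages to -1.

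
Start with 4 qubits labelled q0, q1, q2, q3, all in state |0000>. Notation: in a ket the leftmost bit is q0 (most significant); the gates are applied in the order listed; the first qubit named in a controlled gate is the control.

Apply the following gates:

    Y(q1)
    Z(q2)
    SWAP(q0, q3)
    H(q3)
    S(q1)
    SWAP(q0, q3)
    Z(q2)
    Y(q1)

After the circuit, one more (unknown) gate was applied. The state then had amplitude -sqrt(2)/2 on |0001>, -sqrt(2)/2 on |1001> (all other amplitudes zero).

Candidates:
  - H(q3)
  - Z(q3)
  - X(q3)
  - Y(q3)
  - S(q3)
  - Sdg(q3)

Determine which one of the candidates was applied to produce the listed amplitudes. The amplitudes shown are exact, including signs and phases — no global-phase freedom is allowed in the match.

The applied gate was Y(q3).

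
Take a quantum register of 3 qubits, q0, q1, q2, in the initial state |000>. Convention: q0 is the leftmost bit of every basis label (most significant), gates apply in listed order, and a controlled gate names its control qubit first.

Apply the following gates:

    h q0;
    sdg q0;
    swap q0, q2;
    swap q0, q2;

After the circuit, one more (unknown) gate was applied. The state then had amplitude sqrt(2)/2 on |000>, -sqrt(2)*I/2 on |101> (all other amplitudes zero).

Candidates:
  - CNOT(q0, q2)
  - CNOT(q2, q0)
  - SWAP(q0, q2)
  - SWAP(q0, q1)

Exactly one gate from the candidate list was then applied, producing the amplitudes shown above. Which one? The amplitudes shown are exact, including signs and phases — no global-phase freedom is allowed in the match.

The applied gate was CNOT(q0, q2). Key observation: the block from step 3 through step 4 cancels to the identity and can be dropped.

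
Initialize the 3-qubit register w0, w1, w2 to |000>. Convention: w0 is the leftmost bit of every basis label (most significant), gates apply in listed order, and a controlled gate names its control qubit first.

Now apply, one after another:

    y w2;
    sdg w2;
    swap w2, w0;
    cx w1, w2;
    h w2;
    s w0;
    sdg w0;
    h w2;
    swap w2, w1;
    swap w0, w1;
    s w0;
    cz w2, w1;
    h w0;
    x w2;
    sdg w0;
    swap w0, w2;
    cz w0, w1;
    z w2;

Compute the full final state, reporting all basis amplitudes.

The resulting statevector has amplitude -sqrt(2)/2 on |110>, -sqrt(2)*I/2 on |111>, and 0 on every other basis state.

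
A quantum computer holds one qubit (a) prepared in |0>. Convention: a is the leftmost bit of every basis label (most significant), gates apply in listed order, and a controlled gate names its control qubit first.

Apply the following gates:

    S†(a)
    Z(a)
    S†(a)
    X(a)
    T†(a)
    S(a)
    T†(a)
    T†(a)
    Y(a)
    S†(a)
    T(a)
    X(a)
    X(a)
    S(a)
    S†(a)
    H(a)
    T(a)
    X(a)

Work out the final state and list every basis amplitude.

The final amplitudes are -sqrt(2)*I/2 on |0>, -sqrt(2)*exp(I*pi/4)/2 on |1>. Key observation: steps 14-15 multiply out to the identity, so the circuit reduces to the remaining gates.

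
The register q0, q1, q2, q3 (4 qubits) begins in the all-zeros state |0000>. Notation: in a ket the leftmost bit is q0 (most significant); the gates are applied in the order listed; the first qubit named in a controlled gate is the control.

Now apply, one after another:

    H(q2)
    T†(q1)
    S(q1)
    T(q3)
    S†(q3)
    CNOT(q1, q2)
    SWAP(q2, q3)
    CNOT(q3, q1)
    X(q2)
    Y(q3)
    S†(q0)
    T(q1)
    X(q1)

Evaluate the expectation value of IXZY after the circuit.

The expectation value of IXZY is -sqrt(2)/2.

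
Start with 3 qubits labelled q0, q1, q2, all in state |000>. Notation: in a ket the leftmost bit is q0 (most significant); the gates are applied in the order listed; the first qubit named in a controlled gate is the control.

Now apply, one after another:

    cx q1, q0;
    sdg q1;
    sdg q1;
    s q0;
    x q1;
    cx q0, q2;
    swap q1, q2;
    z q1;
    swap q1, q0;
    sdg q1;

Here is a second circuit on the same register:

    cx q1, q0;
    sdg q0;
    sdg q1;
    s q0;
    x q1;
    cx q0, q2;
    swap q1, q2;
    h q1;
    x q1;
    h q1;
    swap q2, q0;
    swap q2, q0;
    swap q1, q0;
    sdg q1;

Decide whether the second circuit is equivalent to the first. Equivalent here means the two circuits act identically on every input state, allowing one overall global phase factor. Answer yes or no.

No — the two circuits implement different unitaries, even allowing a global phase.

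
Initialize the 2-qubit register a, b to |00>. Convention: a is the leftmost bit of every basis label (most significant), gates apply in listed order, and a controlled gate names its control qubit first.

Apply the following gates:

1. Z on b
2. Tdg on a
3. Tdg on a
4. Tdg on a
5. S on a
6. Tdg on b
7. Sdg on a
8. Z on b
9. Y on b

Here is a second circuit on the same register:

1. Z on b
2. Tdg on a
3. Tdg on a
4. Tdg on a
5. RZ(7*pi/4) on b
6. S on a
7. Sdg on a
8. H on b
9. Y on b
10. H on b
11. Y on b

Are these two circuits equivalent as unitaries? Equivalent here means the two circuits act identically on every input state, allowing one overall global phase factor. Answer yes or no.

No, they are not equivalent — no single phase factor reconciles the two unitaries.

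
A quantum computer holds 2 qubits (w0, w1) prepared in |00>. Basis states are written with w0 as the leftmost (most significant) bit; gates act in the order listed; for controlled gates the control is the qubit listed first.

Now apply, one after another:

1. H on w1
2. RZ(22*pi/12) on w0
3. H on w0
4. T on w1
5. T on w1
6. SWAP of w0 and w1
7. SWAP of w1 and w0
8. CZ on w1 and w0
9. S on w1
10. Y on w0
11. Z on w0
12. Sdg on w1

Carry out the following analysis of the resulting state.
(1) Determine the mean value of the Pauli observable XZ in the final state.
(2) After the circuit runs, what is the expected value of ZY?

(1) In the final state, XZ has expectation 1.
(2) In the final state, ZY has expectation -1.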